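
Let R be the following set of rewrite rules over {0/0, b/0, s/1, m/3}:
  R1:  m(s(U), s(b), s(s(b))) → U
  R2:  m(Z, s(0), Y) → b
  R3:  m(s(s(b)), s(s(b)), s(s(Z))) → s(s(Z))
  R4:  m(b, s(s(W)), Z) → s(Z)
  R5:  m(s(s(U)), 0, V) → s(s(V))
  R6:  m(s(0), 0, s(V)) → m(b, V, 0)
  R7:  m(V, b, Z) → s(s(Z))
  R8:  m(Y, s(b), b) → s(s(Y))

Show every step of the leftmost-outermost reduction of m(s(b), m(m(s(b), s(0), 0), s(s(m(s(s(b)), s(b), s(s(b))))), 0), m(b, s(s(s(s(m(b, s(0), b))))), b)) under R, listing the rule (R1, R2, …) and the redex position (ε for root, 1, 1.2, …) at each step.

1. m(s(b), m(m(s(b), s(0), 0), s(s(m(s(s(b)), s(b), s(s(b))))), 0), m(b, s(s(s(s(m(b, s(0), b))))), b))  →  m(s(b), m(b, s(s(m(s(s(b)), s(b), s(s(b))))), 0), m(b, s(s(s(s(m(b, s(0), b))))), b))   [R2 at 2.1]
2. m(s(b), m(b, s(s(m(s(s(b)), s(b), s(s(b))))), 0), m(b, s(s(s(s(m(b, s(0), b))))), b))  →  m(s(b), s(0), m(b, s(s(s(s(m(b, s(0), b))))), b))   [R4 at 2]
3. m(s(b), s(0), m(b, s(s(s(s(m(b, s(0), b))))), b))  →  b   [R2 at ε]

b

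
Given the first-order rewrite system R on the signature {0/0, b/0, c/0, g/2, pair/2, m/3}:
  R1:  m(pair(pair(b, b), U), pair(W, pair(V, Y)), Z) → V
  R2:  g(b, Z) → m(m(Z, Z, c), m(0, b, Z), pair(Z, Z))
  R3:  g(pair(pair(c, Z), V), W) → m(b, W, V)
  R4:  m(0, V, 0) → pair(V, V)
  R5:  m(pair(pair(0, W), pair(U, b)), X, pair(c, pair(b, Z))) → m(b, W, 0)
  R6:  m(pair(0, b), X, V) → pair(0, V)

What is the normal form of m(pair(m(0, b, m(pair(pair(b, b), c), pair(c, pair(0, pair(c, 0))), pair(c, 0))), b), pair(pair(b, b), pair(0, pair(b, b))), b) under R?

0

1. m(pair(m(0, b, m(pair(pair(b, b), c), pair(c, pair(0, pair(c, 0))), pair(c, 0))), b), pair(pair(b, b), pair(0, pair(b, b))), b)  →  m(pair(m(0, b, 0), b), pair(pair(b, b), pair(0, pair(b, b))), b)   [R1 at 1.1.3]
2. m(pair(m(0, b, 0), b), pair(pair(b, b), pair(0, pair(b, b))), b)  →  m(pair(pair(b, b), b), pair(pair(b, b), pair(0, pair(b, b))), b)   [R4 at 1.1]
3. m(pair(pair(b, b), b), pair(pair(b, b), pair(0, pair(b, b))), b)  →  0   [R1 at ε]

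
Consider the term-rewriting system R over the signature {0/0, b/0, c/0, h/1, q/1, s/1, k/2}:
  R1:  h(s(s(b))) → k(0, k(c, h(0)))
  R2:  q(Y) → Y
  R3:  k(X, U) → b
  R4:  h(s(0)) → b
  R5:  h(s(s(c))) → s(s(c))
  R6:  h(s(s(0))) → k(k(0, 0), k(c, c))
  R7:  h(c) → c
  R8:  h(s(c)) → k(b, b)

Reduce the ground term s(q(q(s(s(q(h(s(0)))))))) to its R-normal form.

s(s(s(b)))

1. s(q(q(s(s(q(h(s(0))))))))  →  s(q(s(s(q(h(s(0)))))))   [R2 at 1]
2. s(q(s(s(q(h(s(0)))))))  →  s(s(s(q(h(s(0))))))   [R2 at 1]
3. s(s(s(q(h(s(0))))))  →  s(s(s(h(s(0)))))   [R2 at 1.1.1]
4. s(s(s(h(s(0)))))  →  s(s(s(b)))   [R4 at 1.1.1]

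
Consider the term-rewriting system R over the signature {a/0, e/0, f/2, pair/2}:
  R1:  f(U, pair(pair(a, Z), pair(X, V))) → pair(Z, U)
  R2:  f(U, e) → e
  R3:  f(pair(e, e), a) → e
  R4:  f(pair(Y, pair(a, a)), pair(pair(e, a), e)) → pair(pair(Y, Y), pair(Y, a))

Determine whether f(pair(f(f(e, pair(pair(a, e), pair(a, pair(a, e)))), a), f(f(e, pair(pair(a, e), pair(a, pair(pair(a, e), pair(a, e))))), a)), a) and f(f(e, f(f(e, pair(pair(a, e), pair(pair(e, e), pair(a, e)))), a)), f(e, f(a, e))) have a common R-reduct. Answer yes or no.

Reduce t₁ = f(pair(f(f(e, pair(pair(a, e), pair(a, pair(a, e)))), a), f(f(e, pair(pair(a, e), pair(a, pair(pair(a, e), pair(a, e))))), a)), a):
1. f(pair(f(f(e, pair(pair(a, e), pair(a, pair(a, e)))), a), f(f(e, pair(pair(a, e), pair(a, pair(pair(a, e), pair(a, e))))), a)), a)  →  f(pair(f(pair(e, e), a), f(f(e, pair(pair(a, e), pair(a, pair(pair(a, e), pair(a, e))))), a)), a)   [R1 at 1.1.1]
2. f(pair(f(pair(e, e), a), f(f(e, pair(pair(a, e), pair(a, pair(pair(a, e), pair(a, e))))), a)), a)  →  f(pair(e, f(f(e, pair(pair(a, e), pair(a, pair(pair(a, e), pair(a, e))))), a)), a)   [R3 at 1.1]
3. f(pair(e, f(f(e, pair(pair(a, e), pair(a, pair(pair(a, e), pair(a, e))))), a)), a)  →  f(pair(e, f(pair(e, e), a)), a)   [R1 at 1.2.1]
4. f(pair(e, f(pair(e, e), a)), a)  →  f(pair(e, e), a)   [R3 at 1.2]
5. f(pair(e, e), a)  →  e   [R3 at ε]

Reduce t₂ = f(f(e, f(f(e, pair(pair(a, e), pair(pair(e, e), pair(a, e)))), a)), f(e, f(a, e))):
1. f(f(e, f(f(e, pair(pair(a, e), pair(pair(e, e), pair(a, e)))), a)), f(e, f(a, e)))  →  f(f(e, f(pair(e, e), a)), f(e, f(a, e)))   [R1 at 1.2.1]
2. f(f(e, f(pair(e, e), a)), f(e, f(a, e)))  →  f(f(e, e), f(e, f(a, e)))   [R3 at 1.2]
3. f(f(e, e), f(e, f(a, e)))  →  f(e, f(e, f(a, e)))   [R2 at 1]
4. f(e, f(e, f(a, e)))  →  f(e, f(e, e))   [R2 at 2.2]
5. f(e, f(e, e))  →  f(e, e)   [R2 at 2]
6. f(e, e)  →  e   [R2 at ε]

yes — NF(t₁) = e, NF(t₂) = e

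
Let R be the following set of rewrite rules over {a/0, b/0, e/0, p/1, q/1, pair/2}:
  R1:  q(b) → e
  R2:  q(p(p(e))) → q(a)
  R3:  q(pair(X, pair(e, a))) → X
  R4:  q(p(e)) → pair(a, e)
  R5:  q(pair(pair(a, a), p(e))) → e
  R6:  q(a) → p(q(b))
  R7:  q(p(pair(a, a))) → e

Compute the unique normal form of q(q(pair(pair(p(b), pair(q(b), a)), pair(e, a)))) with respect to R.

p(b)

1. q(q(pair(pair(p(b), pair(q(b), a)), pair(e, a))))  →  q(pair(p(b), pair(q(b), a)))   [R3 at 1]
2. q(pair(p(b), pair(q(b), a)))  →  q(pair(p(b), pair(e, a)))   [R1 at 1.2.1]
3. q(pair(p(b), pair(e, a)))  →  p(b)   [R3 at ε]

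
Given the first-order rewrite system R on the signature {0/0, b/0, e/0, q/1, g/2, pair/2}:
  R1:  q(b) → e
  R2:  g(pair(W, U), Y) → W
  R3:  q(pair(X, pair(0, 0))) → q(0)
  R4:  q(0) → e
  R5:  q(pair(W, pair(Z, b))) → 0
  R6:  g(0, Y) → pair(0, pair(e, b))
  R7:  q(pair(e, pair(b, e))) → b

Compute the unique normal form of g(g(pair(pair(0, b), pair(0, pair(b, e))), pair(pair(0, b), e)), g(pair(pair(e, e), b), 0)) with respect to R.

1. g(g(pair(pair(0, b), pair(0, pair(b, e))), pair(pair(0, b), e)), g(pair(pair(e, e), b), 0))  →  g(pair(0, b), g(pair(pair(e, e), b), 0))   [R2 at 1]
2. g(pair(0, b), g(pair(pair(e, e), b), 0))  →  0   [R2 at ε]

0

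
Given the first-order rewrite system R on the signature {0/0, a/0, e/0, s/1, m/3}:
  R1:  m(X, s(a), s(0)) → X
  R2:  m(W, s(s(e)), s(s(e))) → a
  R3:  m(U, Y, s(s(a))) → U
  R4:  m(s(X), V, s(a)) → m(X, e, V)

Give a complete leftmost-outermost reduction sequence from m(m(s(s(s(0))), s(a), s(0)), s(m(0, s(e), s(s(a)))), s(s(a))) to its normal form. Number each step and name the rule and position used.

1. m(m(s(s(s(0))), s(a), s(0)), s(m(0, s(e), s(s(a)))), s(s(a)))  →  m(s(s(s(0))), s(a), s(0))   [R3 at ε]
2. m(s(s(s(0))), s(a), s(0))  →  s(s(s(0)))   [R1 at ε]

s(s(s(0)))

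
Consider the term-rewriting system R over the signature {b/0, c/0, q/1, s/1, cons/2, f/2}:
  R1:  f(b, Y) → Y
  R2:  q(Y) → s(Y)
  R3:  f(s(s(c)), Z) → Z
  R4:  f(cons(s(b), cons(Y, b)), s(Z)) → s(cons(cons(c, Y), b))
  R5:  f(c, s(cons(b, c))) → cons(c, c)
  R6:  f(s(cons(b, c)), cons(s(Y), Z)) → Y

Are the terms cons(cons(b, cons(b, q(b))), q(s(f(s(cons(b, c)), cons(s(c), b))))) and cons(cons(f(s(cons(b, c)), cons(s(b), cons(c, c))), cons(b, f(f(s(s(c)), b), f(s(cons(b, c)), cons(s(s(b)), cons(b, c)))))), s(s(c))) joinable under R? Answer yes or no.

yes — NF(t₁) = cons(cons(b, cons(b, s(b))), s(s(c))), NF(t₂) = cons(cons(b, cons(b, s(b))), s(s(c)))

Reduce t₁ = cons(cons(b, cons(b, q(b))), q(s(f(s(cons(b, c)), cons(s(c), b))))):
1. cons(cons(b, cons(b, q(b))), q(s(f(s(cons(b, c)), cons(s(c), b)))))  →  cons(cons(b, cons(b, s(b))), q(s(f(s(cons(b, c)), cons(s(c), b)))))   [R2 at 1.2.2]
2. cons(cons(b, cons(b, s(b))), q(s(f(s(cons(b, c)), cons(s(c), b)))))  →  cons(cons(b, cons(b, s(b))), s(s(f(s(cons(b, c)), cons(s(c), b)))))   [R2 at 2]
3. cons(cons(b, cons(b, s(b))), s(s(f(s(cons(b, c)), cons(s(c), b)))))  →  cons(cons(b, cons(b, s(b))), s(s(c)))   [R6 at 2.1.1]

Reduce t₂ = cons(cons(f(s(cons(b, c)), cons(s(b), cons(c, c))), cons(b, f(f(s(s(c)), b), f(s(cons(b, c)), cons(s(s(b)), cons(b, c)))))), s(s(c))):
1. cons(cons(f(s(cons(b, c)), cons(s(b), cons(c, c))), cons(b, f(f(s(s(c)), b), f(s(cons(b, c)), cons(s(s(b)), cons(b, c)))))), s(s(c)))  →  cons(cons(b, cons(b, f(f(s(s(c)), b), f(s(cons(b, c)), cons(s(s(b)), cons(b, c)))))), s(s(c)))   [R6 at 1.1]
2. cons(cons(b, cons(b, f(f(s(s(c)), b), f(s(cons(b, c)), cons(s(s(b)), cons(b, c)))))), s(s(c)))  →  cons(cons(b, cons(b, f(b, f(s(cons(b, c)), cons(s(s(b)), cons(b, c)))))), s(s(c)))   [R3 at 1.2.2.1]
3. cons(cons(b, cons(b, f(b, f(s(cons(b, c)), cons(s(s(b)), cons(b, c)))))), s(s(c)))  →  cons(cons(b, cons(b, f(s(cons(b, c)), cons(s(s(b)), cons(b, c))))), s(s(c)))   [R1 at 1.2.2]
4. cons(cons(b, cons(b, f(s(cons(b, c)), cons(s(s(b)), cons(b, c))))), s(s(c)))  →  cons(cons(b, cons(b, s(b))), s(s(c)))   [R6 at 1.2.2]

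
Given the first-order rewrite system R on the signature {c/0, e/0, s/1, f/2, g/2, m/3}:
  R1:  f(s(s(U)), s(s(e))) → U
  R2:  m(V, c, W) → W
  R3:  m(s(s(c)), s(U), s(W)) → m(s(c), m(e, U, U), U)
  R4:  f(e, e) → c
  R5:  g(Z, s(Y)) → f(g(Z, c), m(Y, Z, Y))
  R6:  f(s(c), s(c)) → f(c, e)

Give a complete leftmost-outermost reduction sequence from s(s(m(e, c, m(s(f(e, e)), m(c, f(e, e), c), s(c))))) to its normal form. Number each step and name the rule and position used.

1. s(s(m(e, c, m(s(f(e, e)), m(c, f(e, e), c), s(c)))))  →  s(s(m(s(f(e, e)), m(c, f(e, e), c), s(c))))   [R2 at 1.1]
2. s(s(m(s(f(e, e)), m(c, f(e, e), c), s(c))))  →  s(s(m(s(c), m(c, f(e, e), c), s(c))))   [R4 at 1.1.1.1]
3. s(s(m(s(c), m(c, f(e, e), c), s(c))))  →  s(s(m(s(c), m(c, c, c), s(c))))   [R4 at 1.1.2.2]
4. s(s(m(s(c), m(c, c, c), s(c))))  →  s(s(m(s(c), c, s(c))))   [R2 at 1.1.2]
5. s(s(m(s(c), c, s(c))))  →  s(s(s(c)))   [R2 at 1.1]

s(s(s(c)))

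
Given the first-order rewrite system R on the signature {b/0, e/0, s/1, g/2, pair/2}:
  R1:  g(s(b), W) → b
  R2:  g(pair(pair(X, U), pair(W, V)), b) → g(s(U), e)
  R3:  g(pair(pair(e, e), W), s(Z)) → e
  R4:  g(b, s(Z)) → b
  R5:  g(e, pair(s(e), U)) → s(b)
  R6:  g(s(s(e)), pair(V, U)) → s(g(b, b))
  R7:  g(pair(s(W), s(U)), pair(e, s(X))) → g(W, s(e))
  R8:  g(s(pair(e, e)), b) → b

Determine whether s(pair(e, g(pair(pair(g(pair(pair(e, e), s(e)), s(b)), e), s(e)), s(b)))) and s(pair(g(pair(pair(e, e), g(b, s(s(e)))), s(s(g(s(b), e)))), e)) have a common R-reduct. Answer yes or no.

Reduce t₁ = s(pair(e, g(pair(pair(g(pair(pair(e, e), s(e)), s(b)), e), s(e)), s(b)))):
1. s(pair(e, g(pair(pair(g(pair(pair(e, e), s(e)), s(b)), e), s(e)), s(b))))  →  s(pair(e, g(pair(pair(e, e), s(e)), s(b))))   [R3 at 1.2.1.1.1]
2. s(pair(e, g(pair(pair(e, e), s(e)), s(b))))  →  s(pair(e, e))   [R3 at 1.2]

Reduce t₂ = s(pair(g(pair(pair(e, e), g(b, s(s(e)))), s(s(g(s(b), e)))), e)):
1. s(pair(g(pair(pair(e, e), g(b, s(s(e)))), s(s(g(s(b), e)))), e))  →  s(pair(e, e))   [R3 at 1.1]

yes — NF(t₁) = s(pair(e, e)), NF(t₂) = s(pair(e, e))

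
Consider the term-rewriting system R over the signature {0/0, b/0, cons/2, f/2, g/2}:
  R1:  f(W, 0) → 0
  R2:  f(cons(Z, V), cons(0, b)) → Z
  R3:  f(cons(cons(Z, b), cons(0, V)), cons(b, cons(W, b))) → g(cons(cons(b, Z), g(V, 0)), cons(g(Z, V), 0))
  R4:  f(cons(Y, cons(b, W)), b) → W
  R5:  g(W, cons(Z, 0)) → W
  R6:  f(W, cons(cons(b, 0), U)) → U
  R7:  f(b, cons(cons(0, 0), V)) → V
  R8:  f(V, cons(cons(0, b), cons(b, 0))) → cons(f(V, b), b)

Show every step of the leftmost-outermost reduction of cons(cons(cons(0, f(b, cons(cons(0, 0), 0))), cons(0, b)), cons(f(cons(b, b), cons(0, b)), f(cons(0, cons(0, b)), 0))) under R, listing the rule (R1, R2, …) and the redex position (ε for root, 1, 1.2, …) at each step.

1. cons(cons(cons(0, f(b, cons(cons(0, 0), 0))), cons(0, b)), cons(f(cons(b, b), cons(0, b)), f(cons(0, cons(0, b)), 0)))  →  cons(cons(cons(0, 0), cons(0, b)), cons(f(cons(b, b), cons(0, b)), f(cons(0, cons(0, b)), 0)))   [R7 at 1.1.2]
2. cons(cons(cons(0, 0), cons(0, b)), cons(f(cons(b, b), cons(0, b)), f(cons(0, cons(0, b)), 0)))  →  cons(cons(cons(0, 0), cons(0, b)), cons(b, f(cons(0, cons(0, b)), 0)))   [R2 at 2.1]
3. cons(cons(cons(0, 0), cons(0, b)), cons(b, f(cons(0, cons(0, b)), 0)))  →  cons(cons(cons(0, 0), cons(0, b)), cons(b, 0))   [R1 at 2.2]

cons(cons(cons(0, 0), cons(0, b)), cons(b, 0))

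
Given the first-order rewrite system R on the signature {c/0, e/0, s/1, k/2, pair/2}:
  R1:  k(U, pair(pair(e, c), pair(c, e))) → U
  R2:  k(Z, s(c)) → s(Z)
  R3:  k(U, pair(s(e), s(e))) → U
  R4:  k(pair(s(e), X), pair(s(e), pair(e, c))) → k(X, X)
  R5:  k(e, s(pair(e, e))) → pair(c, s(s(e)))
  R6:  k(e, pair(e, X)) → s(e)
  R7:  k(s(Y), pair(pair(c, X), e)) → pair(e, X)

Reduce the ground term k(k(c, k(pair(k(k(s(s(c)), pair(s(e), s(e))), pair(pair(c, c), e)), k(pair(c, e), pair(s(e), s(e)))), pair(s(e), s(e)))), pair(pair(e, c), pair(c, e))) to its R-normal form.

c

1. k(k(c, k(pair(k(k(s(s(c)), pair(s(e), s(e))), pair(pair(c, c), e)), k(pair(c, e), pair(s(e), s(e)))), pair(s(e), s(e)))), pair(pair(e, c), pair(c, e)))  →  k(c, k(pair(k(k(s(s(c)), pair(s(e), s(e))), pair(pair(c, c), e)), k(pair(c, e), pair(s(e), s(e)))), pair(s(e), s(e))))   [R1 at ε]
2. k(c, k(pair(k(k(s(s(c)), pair(s(e), s(e))), pair(pair(c, c), e)), k(pair(c, e), pair(s(e), s(e)))), pair(s(e), s(e))))  →  k(c, pair(k(k(s(s(c)), pair(s(e), s(e))), pair(pair(c, c), e)), k(pair(c, e), pair(s(e), s(e)))))   [R3 at 2]
3. k(c, pair(k(k(s(s(c)), pair(s(e), s(e))), pair(pair(c, c), e)), k(pair(c, e), pair(s(e), s(e)))))  →  k(c, pair(k(s(s(c)), pair(pair(c, c), e)), k(pair(c, e), pair(s(e), s(e)))))   [R3 at 2.1.1]
4. k(c, pair(k(s(s(c)), pair(pair(c, c), e)), k(pair(c, e), pair(s(e), s(e)))))  →  k(c, pair(pair(e, c), k(pair(c, e), pair(s(e), s(e)))))   [R7 at 2.1]
5. k(c, pair(pair(e, c), k(pair(c, e), pair(s(e), s(e)))))  →  k(c, pair(pair(e, c), pair(c, e)))   [R3 at 2.2]
6. k(c, pair(pair(e, c), pair(c, e)))  →  c   [R1 at ε]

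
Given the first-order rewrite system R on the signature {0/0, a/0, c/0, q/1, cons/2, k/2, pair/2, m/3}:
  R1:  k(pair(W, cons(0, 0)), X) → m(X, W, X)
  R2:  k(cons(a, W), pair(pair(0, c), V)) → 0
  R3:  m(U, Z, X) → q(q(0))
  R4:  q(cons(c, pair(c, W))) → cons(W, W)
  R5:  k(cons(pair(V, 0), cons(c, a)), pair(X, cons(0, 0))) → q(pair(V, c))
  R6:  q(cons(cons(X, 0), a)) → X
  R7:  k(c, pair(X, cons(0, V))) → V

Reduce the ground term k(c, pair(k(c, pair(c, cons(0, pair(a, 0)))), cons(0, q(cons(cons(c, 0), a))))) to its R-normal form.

1. k(c, pair(k(c, pair(c, cons(0, pair(a, 0)))), cons(0, q(cons(cons(c, 0), a)))))  →  q(cons(cons(c, 0), a))   [R7 at ε]
2. q(cons(cons(c, 0), a))  →  c   [R6 at ε]

c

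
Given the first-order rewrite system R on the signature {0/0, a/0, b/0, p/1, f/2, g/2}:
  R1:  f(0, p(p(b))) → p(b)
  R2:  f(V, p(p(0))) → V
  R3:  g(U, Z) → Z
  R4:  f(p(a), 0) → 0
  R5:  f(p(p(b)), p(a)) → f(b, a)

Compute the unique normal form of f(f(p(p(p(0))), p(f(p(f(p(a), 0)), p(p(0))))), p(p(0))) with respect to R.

p(p(p(0)))

1. f(f(p(p(p(0))), p(f(p(f(p(a), 0)), p(p(0))))), p(p(0)))  →  f(p(p(p(0))), p(f(p(f(p(a), 0)), p(p(0)))))   [R2 at ε]
2. f(p(p(p(0))), p(f(p(f(p(a), 0)), p(p(0)))))  →  f(p(p(p(0))), p(p(f(p(a), 0))))   [R2 at 2.1]
3. f(p(p(p(0))), p(p(f(p(a), 0))))  →  f(p(p(p(0))), p(p(0)))   [R4 at 2.1.1]
4. f(p(p(p(0))), p(p(0)))  →  p(p(p(0)))   [R2 at ε]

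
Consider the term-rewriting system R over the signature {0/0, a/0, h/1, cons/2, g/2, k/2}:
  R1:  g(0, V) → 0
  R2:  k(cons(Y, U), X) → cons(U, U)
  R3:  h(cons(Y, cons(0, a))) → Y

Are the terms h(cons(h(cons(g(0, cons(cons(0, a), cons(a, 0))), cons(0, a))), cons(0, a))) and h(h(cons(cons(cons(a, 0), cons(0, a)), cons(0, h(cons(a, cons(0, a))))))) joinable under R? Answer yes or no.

no — NF(t₁) = 0, NF(t₂) = cons(a, 0)

Reduce t₁ = h(cons(h(cons(g(0, cons(cons(0, a), cons(a, 0))), cons(0, a))), cons(0, a))):
1. h(cons(h(cons(g(0, cons(cons(0, a), cons(a, 0))), cons(0, a))), cons(0, a)))  →  h(cons(g(0, cons(cons(0, a), cons(a, 0))), cons(0, a)))   [R3 at ε]
2. h(cons(g(0, cons(cons(0, a), cons(a, 0))), cons(0, a)))  →  g(0, cons(cons(0, a), cons(a, 0)))   [R3 at ε]
3. g(0, cons(cons(0, a), cons(a, 0)))  →  0   [R1 at ε]

Reduce t₂ = h(h(cons(cons(cons(a, 0), cons(0, a)), cons(0, h(cons(a, cons(0, a))))))):
1. h(h(cons(cons(cons(a, 0), cons(0, a)), cons(0, h(cons(a, cons(0, a)))))))  →  h(h(cons(cons(cons(a, 0), cons(0, a)), cons(0, a))))   [R3 at 1.1.2.2]
2. h(h(cons(cons(cons(a, 0), cons(0, a)), cons(0, a))))  →  h(cons(cons(a, 0), cons(0, a)))   [R3 at 1]
3. h(cons(cons(a, 0), cons(0, a)))  →  cons(a, 0)   [R3 at ε]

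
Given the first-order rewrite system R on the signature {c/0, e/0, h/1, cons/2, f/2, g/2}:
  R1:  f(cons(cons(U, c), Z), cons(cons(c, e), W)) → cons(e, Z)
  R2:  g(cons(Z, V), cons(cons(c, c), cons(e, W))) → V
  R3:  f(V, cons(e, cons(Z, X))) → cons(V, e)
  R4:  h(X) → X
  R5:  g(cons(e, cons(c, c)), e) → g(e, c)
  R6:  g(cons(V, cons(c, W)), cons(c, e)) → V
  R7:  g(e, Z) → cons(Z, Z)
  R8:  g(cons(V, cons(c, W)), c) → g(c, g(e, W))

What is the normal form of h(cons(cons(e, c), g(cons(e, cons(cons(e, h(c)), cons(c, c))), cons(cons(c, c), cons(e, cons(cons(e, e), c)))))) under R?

cons(cons(e, c), cons(cons(e, c), cons(c, c)))

1. h(cons(cons(e, c), g(cons(e, cons(cons(e, h(c)), cons(c, c))), cons(cons(c, c), cons(e, cons(cons(e, e), c))))))  →  cons(cons(e, c), g(cons(e, cons(cons(e, h(c)), cons(c, c))), cons(cons(c, c), cons(e, cons(cons(e, e), c)))))   [R4 at ε]
2. cons(cons(e, c), g(cons(e, cons(cons(e, h(c)), cons(c, c))), cons(cons(c, c), cons(e, cons(cons(e, e), c)))))  →  cons(cons(e, c), cons(cons(e, h(c)), cons(c, c)))   [R2 at 2]
3. cons(cons(e, c), cons(cons(e, h(c)), cons(c, c)))  →  cons(cons(e, c), cons(cons(e, c), cons(c, c)))   [R4 at 2.1.2]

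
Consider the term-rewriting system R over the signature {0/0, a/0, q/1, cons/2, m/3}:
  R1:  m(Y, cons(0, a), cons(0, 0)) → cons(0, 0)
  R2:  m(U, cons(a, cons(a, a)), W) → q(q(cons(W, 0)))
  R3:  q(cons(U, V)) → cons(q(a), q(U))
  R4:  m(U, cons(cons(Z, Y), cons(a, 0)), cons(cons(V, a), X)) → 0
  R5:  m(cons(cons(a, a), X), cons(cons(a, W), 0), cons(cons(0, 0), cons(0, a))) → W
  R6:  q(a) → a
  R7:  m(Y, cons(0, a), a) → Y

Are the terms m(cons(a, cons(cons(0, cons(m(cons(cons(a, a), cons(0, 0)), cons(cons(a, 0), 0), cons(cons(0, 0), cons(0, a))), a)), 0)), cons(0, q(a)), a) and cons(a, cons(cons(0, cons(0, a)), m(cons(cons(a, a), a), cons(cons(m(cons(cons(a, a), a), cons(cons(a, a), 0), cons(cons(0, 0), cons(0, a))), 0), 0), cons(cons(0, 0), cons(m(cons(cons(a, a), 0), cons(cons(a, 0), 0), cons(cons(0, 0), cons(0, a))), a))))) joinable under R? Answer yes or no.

yes — NF(t₁) = cons(a, cons(cons(0, cons(0, a)), 0)), NF(t₂) = cons(a, cons(cons(0, cons(0, a)), 0))

Reduce t₁ = m(cons(a, cons(cons(0, cons(m(cons(cons(a, a), cons(0, 0)), cons(cons(a, 0), 0), cons(cons(0, 0), cons(0, a))), a)), 0)), cons(0, q(a)), a):
1. m(cons(a, cons(cons(0, cons(m(cons(cons(a, a), cons(0, 0)), cons(cons(a, 0), 0), cons(cons(0, 0), cons(0, a))), a)), 0)), cons(0, q(a)), a)  →  m(cons(a, cons(cons(0, cons(0, a)), 0)), cons(0, q(a)), a)   [R5 at 1.2.1.2.1]
2. m(cons(a, cons(cons(0, cons(0, a)), 0)), cons(0, q(a)), a)  →  m(cons(a, cons(cons(0, cons(0, a)), 0)), cons(0, a), a)   [R6 at 2.2]
3. m(cons(a, cons(cons(0, cons(0, a)), 0)), cons(0, a), a)  →  cons(a, cons(cons(0, cons(0, a)), 0))   [R7 at ε]

Reduce t₂ = cons(a, cons(cons(0, cons(0, a)), m(cons(cons(a, a), a), cons(cons(m(cons(cons(a, a), a), cons(cons(a, a), 0), cons(cons(0, 0), cons(0, a))), 0), 0), cons(cons(0, 0), cons(m(cons(cons(a, a), 0), cons(cons(a, 0), 0), cons(cons(0, 0), cons(0, a))), a))))):
1. cons(a, cons(cons(0, cons(0, a)), m(cons(cons(a, a), a), cons(cons(m(cons(cons(a, a), a), cons(cons(a, a), 0), cons(cons(0, 0), cons(0, a))), 0), 0), cons(cons(0, 0), cons(m(cons(cons(a, a), 0), cons(cons(a, 0), 0), cons(cons(0, 0), cons(0, a))), a)))))  →  cons(a, cons(cons(0, cons(0, a)), m(cons(cons(a, a), a), cons(cons(a, 0), 0), cons(cons(0, 0), cons(m(cons(cons(a, a), 0), cons(cons(a, 0), 0), cons(cons(0, 0), cons(0, a))), a)))))   [R5 at 2.2.2.1.1]
2. cons(a, cons(cons(0, cons(0, a)), m(cons(cons(a, a), a), cons(cons(a, 0), 0), cons(cons(0, 0), cons(m(cons(cons(a, a), 0), cons(cons(a, 0), 0), cons(cons(0, 0), cons(0, a))), a)))))  →  cons(a, cons(cons(0, cons(0, a)), m(cons(cons(a, a), a), cons(cons(a, 0), 0), cons(cons(0, 0), cons(0, a)))))   [R5 at 2.2.3.2.1]
3. cons(a, cons(cons(0, cons(0, a)), m(cons(cons(a, a), a), cons(cons(a, 0), 0), cons(cons(0, 0), cons(0, a)))))  →  cons(a, cons(cons(0, cons(0, a)), 0))   [R5 at 2.2]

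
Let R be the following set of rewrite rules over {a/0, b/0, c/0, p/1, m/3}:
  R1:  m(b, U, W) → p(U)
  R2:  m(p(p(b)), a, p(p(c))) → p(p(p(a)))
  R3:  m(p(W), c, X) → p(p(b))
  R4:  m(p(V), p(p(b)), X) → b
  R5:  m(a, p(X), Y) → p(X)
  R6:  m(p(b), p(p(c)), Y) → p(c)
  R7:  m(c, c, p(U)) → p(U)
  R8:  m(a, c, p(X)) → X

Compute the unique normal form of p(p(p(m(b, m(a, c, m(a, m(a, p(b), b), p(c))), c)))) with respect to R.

p(p(p(p(b))))

1. p(p(p(m(b, m(a, c, m(a, m(a, p(b), b), p(c))), c))))  →  p(p(p(p(m(a, c, m(a, m(a, p(b), b), p(c)))))))   [R1 at 1.1.1]
2. p(p(p(p(m(a, c, m(a, m(a, p(b), b), p(c)))))))  →  p(p(p(p(m(a, c, m(a, p(b), p(c)))))))   [R5 at 1.1.1.1.3.2]
3. p(p(p(p(m(a, c, m(a, p(b), p(c)))))))  →  p(p(p(p(m(a, c, p(b))))))   [R5 at 1.1.1.1.3]
4. p(p(p(p(m(a, c, p(b))))))  →  p(p(p(p(b))))   [R8 at 1.1.1.1]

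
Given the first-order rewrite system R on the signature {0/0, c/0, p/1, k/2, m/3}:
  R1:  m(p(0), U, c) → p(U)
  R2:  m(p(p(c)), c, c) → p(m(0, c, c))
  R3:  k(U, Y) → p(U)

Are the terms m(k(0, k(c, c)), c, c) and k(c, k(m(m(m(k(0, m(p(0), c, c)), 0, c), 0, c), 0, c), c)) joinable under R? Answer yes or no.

Reduce t₁ = m(k(0, k(c, c)), c, c):
1. m(k(0, k(c, c)), c, c)  →  m(p(0), c, c)   [R3 at 1]
2. m(p(0), c, c)  →  p(c)   [R1 at ε]

Reduce t₂ = k(c, k(m(m(m(k(0, m(p(0), c, c)), 0, c), 0, c), 0, c), c)):
1. k(c, k(m(m(m(k(0, m(p(0), c, c)), 0, c), 0, c), 0, c), c))  →  p(c)   [R3 at ε]

yes — NF(t₁) = p(c), NF(t₂) = p(c)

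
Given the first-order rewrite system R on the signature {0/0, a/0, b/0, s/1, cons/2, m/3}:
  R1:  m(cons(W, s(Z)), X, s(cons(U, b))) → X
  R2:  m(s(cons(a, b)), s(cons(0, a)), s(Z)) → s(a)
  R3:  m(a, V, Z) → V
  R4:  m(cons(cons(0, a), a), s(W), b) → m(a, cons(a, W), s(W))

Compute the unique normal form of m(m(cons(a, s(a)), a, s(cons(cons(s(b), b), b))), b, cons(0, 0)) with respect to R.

1. m(m(cons(a, s(a)), a, s(cons(cons(s(b), b), b))), b, cons(0, 0))  →  m(a, b, cons(0, 0))   [R1 at 1]
2. m(a, b, cons(0, 0))  →  b   [R3 at ε]

b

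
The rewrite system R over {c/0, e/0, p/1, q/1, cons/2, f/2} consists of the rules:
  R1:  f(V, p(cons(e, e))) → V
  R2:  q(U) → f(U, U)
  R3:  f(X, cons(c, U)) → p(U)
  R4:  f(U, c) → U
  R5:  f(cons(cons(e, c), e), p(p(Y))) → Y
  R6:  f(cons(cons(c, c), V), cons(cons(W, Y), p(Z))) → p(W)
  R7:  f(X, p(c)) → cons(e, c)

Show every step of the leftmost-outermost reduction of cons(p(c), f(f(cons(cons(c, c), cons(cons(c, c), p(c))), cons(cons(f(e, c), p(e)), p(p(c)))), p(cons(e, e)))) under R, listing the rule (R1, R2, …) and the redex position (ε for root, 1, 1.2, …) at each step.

1. cons(p(c), f(f(cons(cons(c, c), cons(cons(c, c), p(c))), cons(cons(f(e, c), p(e)), p(p(c)))), p(cons(e, e))))  →  cons(p(c), f(cons(cons(c, c), cons(cons(c, c), p(c))), cons(cons(f(e, c), p(e)), p(p(c)))))   [R1 at 2]
2. cons(p(c), f(cons(cons(c, c), cons(cons(c, c), p(c))), cons(cons(f(e, c), p(e)), p(p(c)))))  →  cons(p(c), p(f(e, c)))   [R6 at 2]
3. cons(p(c), p(f(e, c)))  →  cons(p(c), p(e))   [R4 at 2.1]

cons(p(c), p(e))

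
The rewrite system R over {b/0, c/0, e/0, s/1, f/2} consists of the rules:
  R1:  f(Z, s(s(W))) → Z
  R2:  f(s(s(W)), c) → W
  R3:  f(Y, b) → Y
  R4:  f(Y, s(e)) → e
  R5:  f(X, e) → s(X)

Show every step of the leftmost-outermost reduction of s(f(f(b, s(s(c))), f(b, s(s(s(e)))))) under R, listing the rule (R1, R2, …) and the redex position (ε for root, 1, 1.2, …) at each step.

1. s(f(f(b, s(s(c))), f(b, s(s(s(e))))))  →  s(f(b, f(b, s(s(s(e))))))   [R1 at 1.1]
2. s(f(b, f(b, s(s(s(e))))))  →  s(f(b, b))   [R1 at 1.2]
3. s(f(b, b))  →  s(b)   [R3 at 1]

s(b)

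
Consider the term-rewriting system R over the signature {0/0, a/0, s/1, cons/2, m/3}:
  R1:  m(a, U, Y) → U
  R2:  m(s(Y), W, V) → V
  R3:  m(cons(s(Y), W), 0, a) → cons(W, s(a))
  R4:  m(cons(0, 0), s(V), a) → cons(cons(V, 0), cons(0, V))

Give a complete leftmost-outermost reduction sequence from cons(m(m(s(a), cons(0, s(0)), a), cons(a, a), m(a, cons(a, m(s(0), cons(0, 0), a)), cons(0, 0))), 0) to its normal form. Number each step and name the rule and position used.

cons(cons(a, a), 0)

1. cons(m(m(s(a), cons(0, s(0)), a), cons(a, a), m(a, cons(a, m(s(0), cons(0, 0), a)), cons(0, 0))), 0)  →  cons(m(a, cons(a, a), m(a, cons(a, m(s(0), cons(0, 0), a)), cons(0, 0))), 0)   [R2 at 1.1]
2. cons(m(a, cons(a, a), m(a, cons(a, m(s(0), cons(0, 0), a)), cons(0, 0))), 0)  →  cons(cons(a, a), 0)   [R1 at 1]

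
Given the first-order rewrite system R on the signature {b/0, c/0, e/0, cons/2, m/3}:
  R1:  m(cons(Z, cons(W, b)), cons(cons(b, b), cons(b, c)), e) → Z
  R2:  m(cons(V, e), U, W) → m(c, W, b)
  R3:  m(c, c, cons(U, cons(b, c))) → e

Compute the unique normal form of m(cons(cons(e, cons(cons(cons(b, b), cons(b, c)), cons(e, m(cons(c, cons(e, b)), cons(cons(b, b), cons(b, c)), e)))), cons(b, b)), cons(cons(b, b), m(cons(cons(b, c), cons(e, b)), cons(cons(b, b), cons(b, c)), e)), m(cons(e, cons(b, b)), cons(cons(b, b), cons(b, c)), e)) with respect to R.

cons(e, cons(cons(cons(b, b), cons(b, c)), cons(e, c)))

1. m(cons(cons(e, cons(cons(cons(b, b), cons(b, c)), cons(e, m(cons(c, cons(e, b)), cons(cons(b, b), cons(b, c)), e)))), cons(b, b)), cons(cons(b, b), m(cons(cons(b, c), cons(e, b)), cons(cons(b, b), cons(b, c)), e)), m(cons(e, cons(b, b)), cons(cons(b, b), cons(b, c)), e))  →  m(cons(cons(e, cons(cons(cons(b, b), cons(b, c)), cons(e, c))), cons(b, b)), cons(cons(b, b), m(cons(cons(b, c), cons(e, b)), cons(cons(b, b), cons(b, c)), e)), m(cons(e, cons(b, b)), cons(cons(b, b), cons(b, c)), e))   [R1 at 1.1.2.2.2]
2. m(cons(cons(e, cons(cons(cons(b, b), cons(b, c)), cons(e, c))), cons(b, b)), cons(cons(b, b), m(cons(cons(b, c), cons(e, b)), cons(cons(b, b), cons(b, c)), e)), m(cons(e, cons(b, b)), cons(cons(b, b), cons(b, c)), e))  →  m(cons(cons(e, cons(cons(cons(b, b), cons(b, c)), cons(e, c))), cons(b, b)), cons(cons(b, b), cons(b, c)), m(cons(e, cons(b, b)), cons(cons(b, b), cons(b, c)), e))   [R1 at 2.2]
3. m(cons(cons(e, cons(cons(cons(b, b), cons(b, c)), cons(e, c))), cons(b, b)), cons(cons(b, b), cons(b, c)), m(cons(e, cons(b, b)), cons(cons(b, b), cons(b, c)), e))  →  m(cons(cons(e, cons(cons(cons(b, b), cons(b, c)), cons(e, c))), cons(b, b)), cons(cons(b, b), cons(b, c)), e)   [R1 at 3]
4. m(cons(cons(e, cons(cons(cons(b, b), cons(b, c)), cons(e, c))), cons(b, b)), cons(cons(b, b), cons(b, c)), e)  →  cons(e, cons(cons(cons(b, b), cons(b, c)), cons(e, c)))   [R1 at ε]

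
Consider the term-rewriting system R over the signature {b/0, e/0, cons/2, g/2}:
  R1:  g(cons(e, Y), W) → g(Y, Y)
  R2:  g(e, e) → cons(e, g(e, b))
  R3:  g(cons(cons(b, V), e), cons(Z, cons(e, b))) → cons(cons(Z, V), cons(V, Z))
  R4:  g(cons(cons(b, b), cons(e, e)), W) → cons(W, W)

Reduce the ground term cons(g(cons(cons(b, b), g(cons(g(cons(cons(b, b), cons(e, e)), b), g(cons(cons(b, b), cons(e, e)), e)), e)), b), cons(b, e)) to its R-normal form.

1. cons(g(cons(cons(b, b), g(cons(g(cons(cons(b, b), cons(e, e)), b), g(cons(cons(b, b), cons(e, e)), e)), e)), b), cons(b, e))  →  cons(g(cons(cons(b, b), g(cons(cons(b, b), g(cons(cons(b, b), cons(e, e)), e)), e)), b), cons(b, e))   [R4 at 1.1.2.1.1]
2. cons(g(cons(cons(b, b), g(cons(cons(b, b), g(cons(cons(b, b), cons(e, e)), e)), e)), b), cons(b, e))  →  cons(g(cons(cons(b, b), g(cons(cons(b, b), cons(e, e)), e)), b), cons(b, e))   [R4 at 1.1.2.1.2]
3. cons(g(cons(cons(b, b), g(cons(cons(b, b), cons(e, e)), e)), b), cons(b, e))  →  cons(g(cons(cons(b, b), cons(e, e)), b), cons(b, e))   [R4 at 1.1.2]
4. cons(g(cons(cons(b, b), cons(e, e)), b), cons(b, e))  →  cons(cons(b, b), cons(b, e))   [R4 at 1]

cons(cons(b, b), cons(b, e))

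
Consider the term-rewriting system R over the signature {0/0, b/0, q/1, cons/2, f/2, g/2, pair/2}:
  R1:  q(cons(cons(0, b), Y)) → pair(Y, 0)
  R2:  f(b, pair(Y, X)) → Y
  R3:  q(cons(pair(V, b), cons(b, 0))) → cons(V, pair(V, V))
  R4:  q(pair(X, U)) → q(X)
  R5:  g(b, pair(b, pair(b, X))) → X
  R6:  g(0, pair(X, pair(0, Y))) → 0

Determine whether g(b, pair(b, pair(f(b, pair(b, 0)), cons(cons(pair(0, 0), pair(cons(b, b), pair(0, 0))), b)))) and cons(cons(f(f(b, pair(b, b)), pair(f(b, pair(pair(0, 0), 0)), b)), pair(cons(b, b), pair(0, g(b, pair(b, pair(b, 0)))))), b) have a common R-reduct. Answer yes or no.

yes — NF(t₁) = cons(cons(pair(0, 0), pair(cons(b, b), pair(0, 0))), b), NF(t₂) = cons(cons(pair(0, 0), pair(cons(b, b), pair(0, 0))), b)

Reduce t₁ = g(b, pair(b, pair(f(b, pair(b, 0)), cons(cons(pair(0, 0), pair(cons(b, b), pair(0, 0))), b)))):
1. g(b, pair(b, pair(f(b, pair(b, 0)), cons(cons(pair(0, 0), pair(cons(b, b), pair(0, 0))), b))))  →  g(b, pair(b, pair(b, cons(cons(pair(0, 0), pair(cons(b, b), pair(0, 0))), b))))   [R2 at 2.2.1]
2. g(b, pair(b, pair(b, cons(cons(pair(0, 0), pair(cons(b, b), pair(0, 0))), b))))  →  cons(cons(pair(0, 0), pair(cons(b, b), pair(0, 0))), b)   [R5 at ε]

Reduce t₂ = cons(cons(f(f(b, pair(b, b)), pair(f(b, pair(pair(0, 0), 0)), b)), pair(cons(b, b), pair(0, g(b, pair(b, pair(b, 0)))))), b):
1. cons(cons(f(f(b, pair(b, b)), pair(f(b, pair(pair(0, 0), 0)), b)), pair(cons(b, b), pair(0, g(b, pair(b, pair(b, 0)))))), b)  →  cons(cons(f(b, pair(f(b, pair(pair(0, 0), 0)), b)), pair(cons(b, b), pair(0, g(b, pair(b, pair(b, 0)))))), b)   [R2 at 1.1.1]
2. cons(cons(f(b, pair(f(b, pair(pair(0, 0), 0)), b)), pair(cons(b, b), pair(0, g(b, pair(b, pair(b, 0)))))), b)  →  cons(cons(f(b, pair(pair(0, 0), 0)), pair(cons(b, b), pair(0, g(b, pair(b, pair(b, 0)))))), b)   [R2 at 1.1]
3. cons(cons(f(b, pair(pair(0, 0), 0)), pair(cons(b, b), pair(0, g(b, pair(b, pair(b, 0)))))), b)  →  cons(cons(pair(0, 0), pair(cons(b, b), pair(0, g(b, pair(b, pair(b, 0)))))), b)   [R2 at 1.1]
4. cons(cons(pair(0, 0), pair(cons(b, b), pair(0, g(b, pair(b, pair(b, 0)))))), b)  →  cons(cons(pair(0, 0), pair(cons(b, b), pair(0, 0))), b)   [R5 at 1.2.2.2]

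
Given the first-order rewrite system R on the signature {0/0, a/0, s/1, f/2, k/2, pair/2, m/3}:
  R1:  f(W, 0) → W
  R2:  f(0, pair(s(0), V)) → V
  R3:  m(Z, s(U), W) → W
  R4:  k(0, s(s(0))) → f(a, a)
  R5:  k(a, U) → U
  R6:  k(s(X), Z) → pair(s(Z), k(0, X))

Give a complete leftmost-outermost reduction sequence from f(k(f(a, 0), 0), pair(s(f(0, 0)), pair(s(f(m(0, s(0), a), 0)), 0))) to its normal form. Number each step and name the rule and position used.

pair(s(a), 0)

1. f(k(f(a, 0), 0), pair(s(f(0, 0)), pair(s(f(m(0, s(0), a), 0)), 0)))  →  f(k(a, 0), pair(s(f(0, 0)), pair(s(f(m(0, s(0), a), 0)), 0)))   [R1 at 1.1]
2. f(k(a, 0), pair(s(f(0, 0)), pair(s(f(m(0, s(0), a), 0)), 0)))  →  f(0, pair(s(f(0, 0)), pair(s(f(m(0, s(0), a), 0)), 0)))   [R5 at 1]
3. f(0, pair(s(f(0, 0)), pair(s(f(m(0, s(0), a), 0)), 0)))  →  f(0, pair(s(0), pair(s(f(m(0, s(0), a), 0)), 0)))   [R1 at 2.1.1]
4. f(0, pair(s(0), pair(s(f(m(0, s(0), a), 0)), 0)))  →  pair(s(f(m(0, s(0), a), 0)), 0)   [R2 at ε]
5. pair(s(f(m(0, s(0), a), 0)), 0)  →  pair(s(m(0, s(0), a)), 0)   [R1 at 1.1]
6. pair(s(m(0, s(0), a)), 0)  →  pair(s(a), 0)   [R3 at 1.1]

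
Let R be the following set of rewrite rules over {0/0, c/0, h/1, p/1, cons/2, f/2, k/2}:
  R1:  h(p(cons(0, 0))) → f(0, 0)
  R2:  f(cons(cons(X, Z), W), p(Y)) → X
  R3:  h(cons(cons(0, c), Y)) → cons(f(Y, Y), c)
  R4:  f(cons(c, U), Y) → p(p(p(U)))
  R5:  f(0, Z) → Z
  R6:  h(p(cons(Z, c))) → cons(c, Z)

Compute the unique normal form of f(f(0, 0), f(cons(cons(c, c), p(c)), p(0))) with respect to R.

c

1. f(f(0, 0), f(cons(cons(c, c), p(c)), p(0)))  →  f(0, f(cons(cons(c, c), p(c)), p(0)))   [R5 at 1]
2. f(0, f(cons(cons(c, c), p(c)), p(0)))  →  f(cons(cons(c, c), p(c)), p(0))   [R5 at ε]
3. f(cons(cons(c, c), p(c)), p(0))  →  c   [R2 at ε]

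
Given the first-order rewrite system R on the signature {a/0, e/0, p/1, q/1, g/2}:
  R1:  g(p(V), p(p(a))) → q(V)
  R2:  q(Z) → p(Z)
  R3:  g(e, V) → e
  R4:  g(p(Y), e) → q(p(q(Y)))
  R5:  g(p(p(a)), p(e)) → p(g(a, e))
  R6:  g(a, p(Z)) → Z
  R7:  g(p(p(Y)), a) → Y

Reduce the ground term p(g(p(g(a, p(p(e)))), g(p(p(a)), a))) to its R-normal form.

p(e)

1. p(g(p(g(a, p(p(e)))), g(p(p(a)), a)))  →  p(g(p(p(e)), g(p(p(a)), a)))   [R6 at 1.1.1]
2. p(g(p(p(e)), g(p(p(a)), a)))  →  p(g(p(p(e)), a))   [R7 at 1.2]
3. p(g(p(p(e)), a))  →  p(e)   [R7 at 1]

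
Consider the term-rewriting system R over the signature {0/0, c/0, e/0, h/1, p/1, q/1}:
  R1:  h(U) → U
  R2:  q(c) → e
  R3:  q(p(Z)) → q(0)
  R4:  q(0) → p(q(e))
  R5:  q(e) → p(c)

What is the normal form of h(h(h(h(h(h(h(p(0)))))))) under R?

p(0)

1. h(h(h(h(h(h(h(p(0))))))))  →  h(h(h(h(h(h(p(0)))))))   [R1 at ε]
2. h(h(h(h(h(h(p(0)))))))  →  h(h(h(h(h(p(0))))))   [R1 at ε]
3. h(h(h(h(h(p(0))))))  →  h(h(h(h(p(0)))))   [R1 at ε]
4. h(h(h(h(p(0)))))  →  h(h(h(p(0))))   [R1 at ε]
5. h(h(h(p(0))))  →  h(h(p(0)))   [R1 at ε]
6. h(h(p(0)))  →  h(p(0))   [R1 at ε]
7. h(p(0))  →  p(0)   [R1 at ε]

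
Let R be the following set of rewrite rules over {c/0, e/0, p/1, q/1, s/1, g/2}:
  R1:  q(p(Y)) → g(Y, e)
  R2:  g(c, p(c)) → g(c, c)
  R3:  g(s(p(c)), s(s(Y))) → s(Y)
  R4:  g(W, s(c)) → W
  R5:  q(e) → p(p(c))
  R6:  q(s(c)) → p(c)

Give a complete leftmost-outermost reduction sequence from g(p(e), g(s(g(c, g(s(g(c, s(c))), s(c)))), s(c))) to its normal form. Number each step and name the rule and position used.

1. g(p(e), g(s(g(c, g(s(g(c, s(c))), s(c)))), s(c)))  →  g(p(e), s(g(c, g(s(g(c, s(c))), s(c)))))   [R4 at 2]
2. g(p(e), s(g(c, g(s(g(c, s(c))), s(c)))))  →  g(p(e), s(g(c, s(g(c, s(c))))))   [R4 at 2.1.2]
3. g(p(e), s(g(c, s(g(c, s(c))))))  →  g(p(e), s(g(c, s(c))))   [R4 at 2.1.2.1]
4. g(p(e), s(g(c, s(c))))  →  g(p(e), s(c))   [R4 at 2.1]
5. g(p(e), s(c))  →  p(e)   [R4 at ε]

p(e)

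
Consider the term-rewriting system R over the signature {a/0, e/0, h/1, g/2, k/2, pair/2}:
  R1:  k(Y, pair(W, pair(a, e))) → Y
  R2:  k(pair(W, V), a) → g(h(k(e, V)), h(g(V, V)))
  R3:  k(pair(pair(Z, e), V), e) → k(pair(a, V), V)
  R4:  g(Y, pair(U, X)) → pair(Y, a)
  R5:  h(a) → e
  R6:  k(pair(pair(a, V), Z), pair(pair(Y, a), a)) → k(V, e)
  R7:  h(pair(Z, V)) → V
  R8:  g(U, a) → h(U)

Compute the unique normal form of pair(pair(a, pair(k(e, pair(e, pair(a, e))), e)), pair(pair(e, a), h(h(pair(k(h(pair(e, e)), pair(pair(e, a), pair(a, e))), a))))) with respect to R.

1. pair(pair(a, pair(k(e, pair(e, pair(a, e))), e)), pair(pair(e, a), h(h(pair(k(h(pair(e, e)), pair(pair(e, a), pair(a, e))), a)))))  →  pair(pair(a, pair(e, e)), pair(pair(e, a), h(h(pair(k(h(pair(e, e)), pair(pair(e, a), pair(a, e))), a)))))   [R1 at 1.2.1]
2. pair(pair(a, pair(e, e)), pair(pair(e, a), h(h(pair(k(h(pair(e, e)), pair(pair(e, a), pair(a, e))), a)))))  →  pair(pair(a, pair(e, e)), pair(pair(e, a), h(a)))   [R7 at 2.2.1]
3. pair(pair(a, pair(e, e)), pair(pair(e, a), h(a)))  →  pair(pair(a, pair(e, e)), pair(pair(e, a), e))   [R5 at 2.2]

pair(pair(a, pair(e, e)), pair(pair(e, a), e))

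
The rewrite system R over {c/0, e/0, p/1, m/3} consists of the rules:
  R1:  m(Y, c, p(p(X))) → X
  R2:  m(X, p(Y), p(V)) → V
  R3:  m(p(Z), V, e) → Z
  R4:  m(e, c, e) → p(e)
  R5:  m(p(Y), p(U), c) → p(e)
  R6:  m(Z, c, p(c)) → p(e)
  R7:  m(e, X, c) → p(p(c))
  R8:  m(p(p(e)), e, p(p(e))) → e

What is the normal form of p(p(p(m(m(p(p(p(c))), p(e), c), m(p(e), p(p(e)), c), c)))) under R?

p(p(p(p(e))))

1. p(p(p(m(m(p(p(p(c))), p(e), c), m(p(e), p(p(e)), c), c))))  →  p(p(p(m(p(e), m(p(e), p(p(e)), c), c))))   [R5 at 1.1.1.1]
2. p(p(p(m(p(e), m(p(e), p(p(e)), c), c))))  →  p(p(p(m(p(e), p(e), c))))   [R5 at 1.1.1.2]
3. p(p(p(m(p(e), p(e), c))))  →  p(p(p(p(e))))   [R5 at 1.1.1]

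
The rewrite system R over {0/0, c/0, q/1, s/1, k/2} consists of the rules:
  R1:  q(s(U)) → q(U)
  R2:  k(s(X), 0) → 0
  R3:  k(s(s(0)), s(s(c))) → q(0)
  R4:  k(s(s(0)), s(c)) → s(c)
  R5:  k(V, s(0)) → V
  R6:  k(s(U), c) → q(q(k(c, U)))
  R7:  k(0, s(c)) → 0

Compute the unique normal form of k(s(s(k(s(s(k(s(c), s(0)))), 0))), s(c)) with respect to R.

s(c)

1. k(s(s(k(s(s(k(s(c), s(0)))), 0))), s(c))  →  k(s(s(0)), s(c))   [R2 at 1.1.1]
2. k(s(s(0)), s(c))  →  s(c)   [R4 at ε]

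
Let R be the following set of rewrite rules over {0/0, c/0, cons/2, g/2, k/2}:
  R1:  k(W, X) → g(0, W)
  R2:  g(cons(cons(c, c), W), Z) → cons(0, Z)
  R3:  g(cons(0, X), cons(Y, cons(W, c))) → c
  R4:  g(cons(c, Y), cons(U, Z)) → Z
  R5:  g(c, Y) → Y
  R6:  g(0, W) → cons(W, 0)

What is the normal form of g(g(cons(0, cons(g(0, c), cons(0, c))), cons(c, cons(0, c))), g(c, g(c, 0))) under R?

0

1. g(g(cons(0, cons(g(0, c), cons(0, c))), cons(c, cons(0, c))), g(c, g(c, 0)))  →  g(c, g(c, g(c, 0)))   [R3 at 1]
2. g(c, g(c, g(c, 0)))  →  g(c, g(c, 0))   [R5 at ε]
3. g(c, g(c, 0))  →  g(c, 0)   [R5 at ε]
4. g(c, 0)  →  0   [R5 at ε]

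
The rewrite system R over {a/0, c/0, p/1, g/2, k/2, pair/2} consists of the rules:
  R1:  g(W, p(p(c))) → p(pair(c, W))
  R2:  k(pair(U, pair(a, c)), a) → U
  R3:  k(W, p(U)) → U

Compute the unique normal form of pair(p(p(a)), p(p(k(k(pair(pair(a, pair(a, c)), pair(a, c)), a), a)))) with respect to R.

1. pair(p(p(a)), p(p(k(k(pair(pair(a, pair(a, c)), pair(a, c)), a), a))))  →  pair(p(p(a)), p(p(k(pair(a, pair(a, c)), a))))   [R2 at 2.1.1.1]
2. pair(p(p(a)), p(p(k(pair(a, pair(a, c)), a))))  →  pair(p(p(a)), p(p(a)))   [R2 at 2.1.1]

pair(p(p(a)), p(p(a)))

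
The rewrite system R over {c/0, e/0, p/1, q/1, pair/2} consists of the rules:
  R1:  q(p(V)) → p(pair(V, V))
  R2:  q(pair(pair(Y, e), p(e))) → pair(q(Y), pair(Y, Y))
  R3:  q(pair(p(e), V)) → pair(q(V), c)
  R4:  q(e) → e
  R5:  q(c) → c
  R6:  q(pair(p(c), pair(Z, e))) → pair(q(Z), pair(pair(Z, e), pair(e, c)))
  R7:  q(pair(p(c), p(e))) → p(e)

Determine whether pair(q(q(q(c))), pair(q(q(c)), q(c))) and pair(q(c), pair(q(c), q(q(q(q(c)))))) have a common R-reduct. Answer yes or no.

yes — NF(t₁) = pair(c, pair(c, c)), NF(t₂) = pair(c, pair(c, c))

Reduce t₁ = pair(q(q(q(c))), pair(q(q(c)), q(c))):
1. pair(q(q(q(c))), pair(q(q(c)), q(c)))  →  pair(q(q(c)), pair(q(q(c)), q(c)))   [R5 at 1.1.1]
2. pair(q(q(c)), pair(q(q(c)), q(c)))  →  pair(q(c), pair(q(q(c)), q(c)))   [R5 at 1.1]
3. pair(q(c), pair(q(q(c)), q(c)))  →  pair(c, pair(q(q(c)), q(c)))   [R5 at 1]
4. pair(c, pair(q(q(c)), q(c)))  →  pair(c, pair(q(c), q(c)))   [R5 at 2.1.1]
5. pair(c, pair(q(c), q(c)))  →  pair(c, pair(c, q(c)))   [R5 at 2.1]
6. pair(c, pair(c, q(c)))  →  pair(c, pair(c, c))   [R5 at 2.2]

Reduce t₂ = pair(q(c), pair(q(c), q(q(q(q(c)))))):
1. pair(q(c), pair(q(c), q(q(q(q(c))))))  →  pair(c, pair(q(c), q(q(q(q(c))))))   [R5 at 1]
2. pair(c, pair(q(c), q(q(q(q(c))))))  →  pair(c, pair(c, q(q(q(q(c))))))   [R5 at 2.1]
3. pair(c, pair(c, q(q(q(q(c))))))  →  pair(c, pair(c, q(q(q(c)))))   [R5 at 2.2.1.1.1]
4. pair(c, pair(c, q(q(q(c)))))  →  pair(c, pair(c, q(q(c))))   [R5 at 2.2.1.1]
5. pair(c, pair(c, q(q(c))))  →  pair(c, pair(c, q(c)))   [R5 at 2.2.1]
6. pair(c, pair(c, q(c)))  →  pair(c, pair(c, c))   [R5 at 2.2]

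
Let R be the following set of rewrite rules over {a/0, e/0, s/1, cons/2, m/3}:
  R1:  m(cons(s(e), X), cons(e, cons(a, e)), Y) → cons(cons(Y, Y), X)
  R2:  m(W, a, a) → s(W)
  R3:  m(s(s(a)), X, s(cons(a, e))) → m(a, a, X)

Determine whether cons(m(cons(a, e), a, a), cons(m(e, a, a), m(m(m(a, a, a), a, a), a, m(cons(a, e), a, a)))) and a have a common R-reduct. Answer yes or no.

no — NF(t₁) = cons(s(cons(a, e)), cons(s(e), s(a))), NF(t₂) = a

Reduce t₁ = cons(m(cons(a, e), a, a), cons(m(e, a, a), m(m(m(a, a, a), a, a), a, m(cons(a, e), a, a)))):
1. cons(m(cons(a, e), a, a), cons(m(e, a, a), m(m(m(a, a, a), a, a), a, m(cons(a, e), a, a))))  →  cons(s(cons(a, e)), cons(m(e, a, a), m(m(m(a, a, a), a, a), a, m(cons(a, e), a, a))))   [R2 at 1]
2. cons(s(cons(a, e)), cons(m(e, a, a), m(m(m(a, a, a), a, a), a, m(cons(a, e), a, a))))  →  cons(s(cons(a, e)), cons(s(e), m(m(m(a, a, a), a, a), a, m(cons(a, e), a, a))))   [R2 at 2.1]
3. cons(s(cons(a, e)), cons(s(e), m(m(m(a, a, a), a, a), a, m(cons(a, e), a, a))))  →  cons(s(cons(a, e)), cons(s(e), m(s(m(a, a, a)), a, m(cons(a, e), a, a))))   [R2 at 2.2.1]
4. cons(s(cons(a, e)), cons(s(e), m(s(m(a, a, a)), a, m(cons(a, e), a, a))))  →  cons(s(cons(a, e)), cons(s(e), m(s(s(a)), a, m(cons(a, e), a, a))))   [R2 at 2.2.1.1]
5. cons(s(cons(a, e)), cons(s(e), m(s(s(a)), a, m(cons(a, e), a, a))))  →  cons(s(cons(a, e)), cons(s(e), m(s(s(a)), a, s(cons(a, e)))))   [R2 at 2.2.3]
6. cons(s(cons(a, e)), cons(s(e), m(s(s(a)), a, s(cons(a, e)))))  →  cons(s(cons(a, e)), cons(s(e), m(a, a, a)))   [R3 at 2.2]
7. cons(s(cons(a, e)), cons(s(e), m(a, a, a)))  →  cons(s(cons(a, e)), cons(s(e), s(a)))   [R2 at 2.2]

Reduce t₂ = a: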